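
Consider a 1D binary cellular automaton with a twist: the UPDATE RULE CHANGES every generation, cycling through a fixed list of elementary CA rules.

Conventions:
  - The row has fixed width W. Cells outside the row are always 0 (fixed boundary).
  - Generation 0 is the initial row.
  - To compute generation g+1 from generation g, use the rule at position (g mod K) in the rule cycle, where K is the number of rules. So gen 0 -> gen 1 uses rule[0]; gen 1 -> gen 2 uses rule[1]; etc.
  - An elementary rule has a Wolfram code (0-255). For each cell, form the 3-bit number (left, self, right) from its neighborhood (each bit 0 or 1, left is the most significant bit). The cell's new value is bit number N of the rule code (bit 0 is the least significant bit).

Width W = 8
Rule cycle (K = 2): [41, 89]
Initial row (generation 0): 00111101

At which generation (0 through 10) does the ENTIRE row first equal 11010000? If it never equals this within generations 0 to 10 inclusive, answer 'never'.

Answer: 3

Derivation:
Gen 0: 00111101
Gen 1 (rule 41): 10100010
Gen 2 (rule 89): 00011001
Gen 3 (rule 41): 11010000
Gen 4 (rule 89): 11001111
Gen 5 (rule 41): 10001000
Gen 6 (rule 89): 01100111
Gen 7 (rule 41): 01000100
Gen 8 (rule 89): 00110011
Gen 9 (rule 41): 10100010
Gen 10 (rule 89): 00011001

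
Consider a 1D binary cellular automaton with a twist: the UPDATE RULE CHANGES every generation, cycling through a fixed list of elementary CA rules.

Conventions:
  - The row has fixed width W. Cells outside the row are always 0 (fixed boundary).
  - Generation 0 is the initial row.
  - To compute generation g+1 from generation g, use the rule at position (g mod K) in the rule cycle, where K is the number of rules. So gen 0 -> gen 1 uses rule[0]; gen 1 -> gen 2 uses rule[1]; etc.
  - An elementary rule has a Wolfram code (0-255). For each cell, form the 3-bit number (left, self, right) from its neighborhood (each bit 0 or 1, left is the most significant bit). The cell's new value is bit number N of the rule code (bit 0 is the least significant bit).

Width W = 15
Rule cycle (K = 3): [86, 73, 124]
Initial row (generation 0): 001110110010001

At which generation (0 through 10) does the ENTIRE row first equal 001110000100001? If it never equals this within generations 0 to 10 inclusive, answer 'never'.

Answer: 10

Derivation:
Gen 0: 001110110010001
Gen 1 (rule 86): 010010011111011
Gen 2 (rule 73): 000000010001011
Gen 3 (rule 124): 000000011001111
Gen 4 (rule 86): 000000101110001
Gen 5 (rule 73): 111110001010100
Gen 6 (rule 124): 100011001111110
Gen 7 (rule 86): 110101110000011
Gen 8 (rule 73): 110001010111011
Gen 9 (rule 124): 111001111101111
Gen 10 (rule 86): 001110000100001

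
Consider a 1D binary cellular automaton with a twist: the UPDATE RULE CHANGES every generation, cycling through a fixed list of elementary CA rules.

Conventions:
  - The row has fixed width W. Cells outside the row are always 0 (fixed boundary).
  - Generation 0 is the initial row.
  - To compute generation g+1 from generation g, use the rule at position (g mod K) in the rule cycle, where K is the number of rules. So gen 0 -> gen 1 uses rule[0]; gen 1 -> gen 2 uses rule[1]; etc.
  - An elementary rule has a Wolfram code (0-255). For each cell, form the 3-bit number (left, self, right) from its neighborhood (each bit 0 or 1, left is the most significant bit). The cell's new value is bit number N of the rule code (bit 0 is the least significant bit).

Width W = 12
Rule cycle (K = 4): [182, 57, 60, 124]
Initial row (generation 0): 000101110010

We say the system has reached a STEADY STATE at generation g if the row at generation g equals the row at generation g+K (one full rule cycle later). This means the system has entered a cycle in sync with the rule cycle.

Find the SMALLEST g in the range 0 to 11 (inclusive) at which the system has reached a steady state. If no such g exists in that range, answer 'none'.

Gen 0: 000101110010
Gen 1 (rule 182): 001110101111
Gen 2 (rule 57): 101001011000
Gen 3 (rule 60): 111101110100
Gen 4 (rule 124): 100111011110
Gen 5 (rule 182): 111010101101
Gen 6 (rule 57): 100101011010
Gen 7 (rule 60): 110111110111
Gen 8 (rule 124): 111100011101
Gen 9 (rule 182): 011010101011
Gen 10 (rule 57): 010101010110
Gen 11 (rule 60): 011111111101
Gen 12 (rule 124): 010000000111
Gen 13 (rule 182): 111000001010
Gen 14 (rule 57): 100111100101
Gen 15 (rule 60): 110100010111

Answer: none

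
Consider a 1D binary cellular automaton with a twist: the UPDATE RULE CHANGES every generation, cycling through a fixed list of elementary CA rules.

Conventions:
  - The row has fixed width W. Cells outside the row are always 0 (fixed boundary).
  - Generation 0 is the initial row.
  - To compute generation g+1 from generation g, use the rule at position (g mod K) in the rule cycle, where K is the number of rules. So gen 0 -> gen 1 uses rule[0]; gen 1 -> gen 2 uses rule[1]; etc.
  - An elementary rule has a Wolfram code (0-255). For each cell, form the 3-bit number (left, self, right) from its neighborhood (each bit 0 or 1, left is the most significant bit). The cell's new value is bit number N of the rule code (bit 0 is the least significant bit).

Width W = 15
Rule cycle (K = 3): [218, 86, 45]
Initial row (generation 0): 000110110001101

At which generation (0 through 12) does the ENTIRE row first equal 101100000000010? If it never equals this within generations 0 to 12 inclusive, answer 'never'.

Answer: 4

Derivation:
Gen 0: 000110110001101
Gen 1 (rule 218): 001110111011100
Gen 2 (rule 86): 010010001000110
Gen 3 (rule 45): 010010101010100
Gen 4 (rule 218): 101100000000010
Gen 5 (rule 86): 100110000000111
Gen 6 (rule 45): 100100111110100
Gen 7 (rule 218): 011011111110010
Gen 8 (rule 86): 101000000011111
Gen 9 (rule 45): 111011111010000
Gen 10 (rule 218): 111011111001000
Gen 11 (rule 86): 001000001111100
Gen 12 (rule 45): 101011101000001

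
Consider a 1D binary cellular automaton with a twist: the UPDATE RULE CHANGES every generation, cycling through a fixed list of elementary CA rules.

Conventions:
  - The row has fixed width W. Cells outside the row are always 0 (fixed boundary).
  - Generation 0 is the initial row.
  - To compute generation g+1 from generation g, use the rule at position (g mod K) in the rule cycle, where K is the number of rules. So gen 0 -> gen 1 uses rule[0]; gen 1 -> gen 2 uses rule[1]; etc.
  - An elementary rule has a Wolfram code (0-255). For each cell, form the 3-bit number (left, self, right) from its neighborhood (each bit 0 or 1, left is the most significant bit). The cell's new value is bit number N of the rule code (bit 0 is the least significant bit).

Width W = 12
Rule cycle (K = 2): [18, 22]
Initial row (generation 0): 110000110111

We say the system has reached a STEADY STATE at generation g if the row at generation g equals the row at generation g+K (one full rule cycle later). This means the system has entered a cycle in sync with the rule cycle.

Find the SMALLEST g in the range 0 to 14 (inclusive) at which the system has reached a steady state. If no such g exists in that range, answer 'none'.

Gen 0: 110000110111
Gen 1 (rule 18): 001001000000
Gen 2 (rule 22): 011111100000
Gen 3 (rule 18): 100000010000
Gen 4 (rule 22): 110000111000
Gen 5 (rule 18): 001001000100
Gen 6 (rule 22): 011111101110
Gen 7 (rule 18): 100000000001
Gen 8 (rule 22): 110000000011
Gen 9 (rule 18): 001000000100
Gen 10 (rule 22): 011100001110
Gen 11 (rule 18): 100010010001
Gen 12 (rule 22): 110111111011
Gen 13 (rule 18): 000000000000
Gen 14 (rule 22): 000000000000
Gen 15 (rule 18): 000000000000
Gen 16 (rule 22): 000000000000

Answer: 13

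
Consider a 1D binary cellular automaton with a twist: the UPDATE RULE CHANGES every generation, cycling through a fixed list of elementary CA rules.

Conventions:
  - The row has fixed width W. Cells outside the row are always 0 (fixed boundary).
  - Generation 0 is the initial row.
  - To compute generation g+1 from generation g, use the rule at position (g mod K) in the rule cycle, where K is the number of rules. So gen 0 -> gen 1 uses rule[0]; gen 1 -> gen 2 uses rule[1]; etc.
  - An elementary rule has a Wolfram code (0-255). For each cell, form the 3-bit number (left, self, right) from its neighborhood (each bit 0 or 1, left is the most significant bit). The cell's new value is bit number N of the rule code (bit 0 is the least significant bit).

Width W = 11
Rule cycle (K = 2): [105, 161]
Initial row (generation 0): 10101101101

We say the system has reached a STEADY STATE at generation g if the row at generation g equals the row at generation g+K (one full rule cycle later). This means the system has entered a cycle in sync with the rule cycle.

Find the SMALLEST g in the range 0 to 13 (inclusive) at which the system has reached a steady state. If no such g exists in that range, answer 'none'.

Gen 0: 10101101101
Gen 1 (rule 105): 01011111110
Gen 2 (rule 161): 00101111100
Gen 3 (rule 105): 10011000101
Gen 4 (rule 161): 00000010010
Gen 5 (rule 105): 11111000000
Gen 6 (rule 161): 01110011111
Gen 7 (rule 105): 01010010001
Gen 8 (rule 161): 00100000100
Gen 9 (rule 105): 10001110001
Gen 10 (rule 161): 00100100100
Gen 11 (rule 105): 10000000001
Gen 12 (rule 161): 00111111100
Gen 13 (rule 105): 10100000101
Gen 14 (rule 161): 01001110010
Gen 15 (rule 105): 00001010000

Answer: none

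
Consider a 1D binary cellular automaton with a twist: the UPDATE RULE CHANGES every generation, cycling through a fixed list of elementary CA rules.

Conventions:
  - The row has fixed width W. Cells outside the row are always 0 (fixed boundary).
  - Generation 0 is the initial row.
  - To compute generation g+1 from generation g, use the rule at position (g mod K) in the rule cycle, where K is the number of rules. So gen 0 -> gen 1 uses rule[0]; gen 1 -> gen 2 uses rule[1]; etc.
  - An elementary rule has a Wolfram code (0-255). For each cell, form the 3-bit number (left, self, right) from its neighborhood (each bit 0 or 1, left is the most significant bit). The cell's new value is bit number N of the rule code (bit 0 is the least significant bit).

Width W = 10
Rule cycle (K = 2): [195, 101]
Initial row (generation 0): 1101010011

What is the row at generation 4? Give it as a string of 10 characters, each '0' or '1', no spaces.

Answer: 1010010001

Derivation:
Gen 0: 1101010011
Gen 1 (rule 195): 0100000101
Gen 2 (rule 101): 0101110111
Gen 3 (rule 195): 1000110011
Gen 4 (rule 101): 1010010001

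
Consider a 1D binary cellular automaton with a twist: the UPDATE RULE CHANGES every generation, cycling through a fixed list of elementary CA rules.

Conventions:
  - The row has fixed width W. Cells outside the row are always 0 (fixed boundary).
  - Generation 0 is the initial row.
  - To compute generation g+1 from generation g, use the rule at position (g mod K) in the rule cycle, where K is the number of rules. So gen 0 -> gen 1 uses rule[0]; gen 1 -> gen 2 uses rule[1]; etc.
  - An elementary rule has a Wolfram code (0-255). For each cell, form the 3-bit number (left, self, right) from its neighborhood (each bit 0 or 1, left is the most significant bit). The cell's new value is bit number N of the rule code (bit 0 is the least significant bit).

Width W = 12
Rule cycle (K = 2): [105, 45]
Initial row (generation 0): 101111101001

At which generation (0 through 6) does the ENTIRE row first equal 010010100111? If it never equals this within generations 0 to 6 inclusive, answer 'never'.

Gen 0: 101111101001
Gen 1 (rule 105): 011000110000
Gen 2 (rule 45): 010010100111
Gen 3 (rule 105): 000001000101
Gen 4 (rule 45): 111101010111
Gen 5 (rule 105): 100110101101
Gen 6 (rule 45): 100101111011

Answer: 2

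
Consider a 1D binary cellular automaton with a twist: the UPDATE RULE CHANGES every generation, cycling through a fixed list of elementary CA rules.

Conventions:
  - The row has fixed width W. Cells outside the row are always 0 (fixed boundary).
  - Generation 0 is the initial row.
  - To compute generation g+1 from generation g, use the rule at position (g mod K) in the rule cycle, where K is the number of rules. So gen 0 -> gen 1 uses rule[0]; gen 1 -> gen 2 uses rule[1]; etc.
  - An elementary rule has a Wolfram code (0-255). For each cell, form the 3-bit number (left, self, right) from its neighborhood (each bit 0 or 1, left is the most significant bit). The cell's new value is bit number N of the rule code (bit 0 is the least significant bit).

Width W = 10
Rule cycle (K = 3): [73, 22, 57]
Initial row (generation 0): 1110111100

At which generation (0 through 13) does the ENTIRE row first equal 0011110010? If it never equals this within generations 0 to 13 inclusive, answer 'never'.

Gen 0: 1110111100
Gen 1 (rule 73): 1010100101
Gen 2 (rule 22): 1010111101
Gen 3 (rule 57): 0101100010
Gen 4 (rule 73): 0001101000
Gen 5 (rule 22): 0010001100
Gen 6 (rule 57): 1001101011
Gen 7 (rule 73): 0001100011
Gen 8 (rule 22): 0010010100
Gen 9 (rule 57): 1001001011
Gen 10 (rule 73): 0000000011
Gen 11 (rule 22): 0000000100
Gen 12 (rule 57): 1111110011
Gen 13 (rule 73): 1000010011

Answer: never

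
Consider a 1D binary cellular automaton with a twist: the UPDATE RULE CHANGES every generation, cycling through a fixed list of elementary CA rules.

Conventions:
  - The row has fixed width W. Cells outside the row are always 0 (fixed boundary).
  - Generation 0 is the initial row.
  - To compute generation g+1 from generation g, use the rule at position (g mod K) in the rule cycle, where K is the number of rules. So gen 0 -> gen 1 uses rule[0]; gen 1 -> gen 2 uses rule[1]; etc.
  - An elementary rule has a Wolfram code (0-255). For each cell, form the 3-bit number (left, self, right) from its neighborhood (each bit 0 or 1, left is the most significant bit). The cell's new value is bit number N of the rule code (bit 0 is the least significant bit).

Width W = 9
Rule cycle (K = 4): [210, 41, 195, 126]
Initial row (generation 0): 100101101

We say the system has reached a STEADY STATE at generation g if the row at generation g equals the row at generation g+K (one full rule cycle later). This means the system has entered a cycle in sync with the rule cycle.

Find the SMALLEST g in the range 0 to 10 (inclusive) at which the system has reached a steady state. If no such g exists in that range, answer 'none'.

Answer: 6

Derivation:
Gen 0: 100101101
Gen 1 (rule 210): 011000100
Gen 2 (rule 41): 010010001
Gen 3 (rule 195): 100100110
Gen 4 (rule 126): 111111111
Gen 5 (rule 210): 011111111
Gen 6 (rule 41): 010000000
Gen 7 (rule 195): 100111111
Gen 8 (rule 126): 111100001
Gen 9 (rule 210): 011110010
Gen 10 (rule 41): 010000000
Gen 11 (rule 195): 100111111
Gen 12 (rule 126): 111100001
Gen 13 (rule 210): 011110010
Gen 14 (rule 41): 010000000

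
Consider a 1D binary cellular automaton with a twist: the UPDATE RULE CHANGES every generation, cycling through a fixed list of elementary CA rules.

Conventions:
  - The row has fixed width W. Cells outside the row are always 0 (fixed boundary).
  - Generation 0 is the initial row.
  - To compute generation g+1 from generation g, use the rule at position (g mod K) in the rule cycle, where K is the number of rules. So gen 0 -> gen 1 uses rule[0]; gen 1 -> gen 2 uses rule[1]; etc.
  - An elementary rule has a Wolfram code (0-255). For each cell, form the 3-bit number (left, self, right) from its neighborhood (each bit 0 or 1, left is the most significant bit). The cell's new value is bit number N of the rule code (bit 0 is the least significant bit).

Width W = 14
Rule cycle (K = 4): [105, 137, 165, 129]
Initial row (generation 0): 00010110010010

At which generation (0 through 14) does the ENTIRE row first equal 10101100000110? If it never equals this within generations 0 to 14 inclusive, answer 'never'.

Gen 0: 00010110010010
Gen 1 (rule 105): 11001110000000
Gen 2 (rule 137): 10001100111111
Gen 3 (rule 165): 10100000011110
Gen 4 (rule 129): 00001111001100
Gen 5 (rule 105): 11101001001101
Gen 6 (rule 137): 11000000001000
Gen 7 (rule 165): 00011111101011
Gen 8 (rule 129): 11001111000000
Gen 9 (rule 105): 11001001011111
Gen 10 (rule 137): 10000000011110
Gen 11 (rule 165): 10111111001100
Gen 12 (rule 129): 00011110000001
Gen 13 (rule 105): 11010010111100
Gen 14 (rule 137): 10000000111001

Answer: never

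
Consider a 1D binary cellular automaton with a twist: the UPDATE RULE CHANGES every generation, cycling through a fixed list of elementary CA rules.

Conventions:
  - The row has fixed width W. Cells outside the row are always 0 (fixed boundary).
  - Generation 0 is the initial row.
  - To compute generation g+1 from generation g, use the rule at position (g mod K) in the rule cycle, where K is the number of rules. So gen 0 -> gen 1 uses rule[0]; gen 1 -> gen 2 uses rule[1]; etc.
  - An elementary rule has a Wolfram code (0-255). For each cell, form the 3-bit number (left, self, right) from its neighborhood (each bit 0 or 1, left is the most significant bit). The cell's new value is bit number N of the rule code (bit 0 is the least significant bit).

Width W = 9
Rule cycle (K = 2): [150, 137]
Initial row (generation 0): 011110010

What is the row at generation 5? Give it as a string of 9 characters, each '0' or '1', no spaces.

Gen 0: 011110010
Gen 1 (rule 150): 101101111
Gen 2 (rule 137): 001001110
Gen 3 (rule 150): 011110101
Gen 4 (rule 137): 011100000
Gen 5 (rule 150): 101010000

Answer: 101010000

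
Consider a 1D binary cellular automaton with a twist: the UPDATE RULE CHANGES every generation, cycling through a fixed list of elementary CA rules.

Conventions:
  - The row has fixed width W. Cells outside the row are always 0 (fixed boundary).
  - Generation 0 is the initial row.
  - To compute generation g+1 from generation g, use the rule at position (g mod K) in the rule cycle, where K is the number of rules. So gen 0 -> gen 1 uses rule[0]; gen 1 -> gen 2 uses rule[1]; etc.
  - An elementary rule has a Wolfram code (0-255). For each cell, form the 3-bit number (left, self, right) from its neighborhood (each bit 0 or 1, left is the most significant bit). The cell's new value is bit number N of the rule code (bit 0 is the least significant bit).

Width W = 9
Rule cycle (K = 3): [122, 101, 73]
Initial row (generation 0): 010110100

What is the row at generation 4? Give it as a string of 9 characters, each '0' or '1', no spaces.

Answer: 111010101

Derivation:
Gen 0: 010110100
Gen 1 (rule 122): 101111010
Gen 2 (rule 101): 110001110
Gen 3 (rule 73): 110101010
Gen 4 (rule 122): 111010101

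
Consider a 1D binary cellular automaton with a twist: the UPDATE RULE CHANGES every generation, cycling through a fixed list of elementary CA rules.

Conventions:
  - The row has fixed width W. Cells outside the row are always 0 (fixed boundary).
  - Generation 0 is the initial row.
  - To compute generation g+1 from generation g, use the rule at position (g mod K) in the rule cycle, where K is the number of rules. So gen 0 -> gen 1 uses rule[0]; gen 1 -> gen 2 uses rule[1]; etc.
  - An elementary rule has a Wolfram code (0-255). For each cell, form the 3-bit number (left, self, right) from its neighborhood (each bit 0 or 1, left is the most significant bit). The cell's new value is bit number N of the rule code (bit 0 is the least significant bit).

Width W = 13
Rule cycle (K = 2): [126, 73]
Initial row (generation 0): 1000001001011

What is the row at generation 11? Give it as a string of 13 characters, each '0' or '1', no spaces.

Gen 0: 1000001001011
Gen 1 (rule 126): 1100011111111
Gen 2 (rule 73): 1101010000001
Gen 3 (rule 126): 1111111000011
Gen 4 (rule 73): 1000001011011
Gen 5 (rule 126): 1100011111111
Gen 6 (rule 73): 1101010000001
Gen 7 (rule 126): 1111111000011
Gen 8 (rule 73): 1000001011011
Gen 9 (rule 126): 1100011111111
Gen 10 (rule 73): 1101010000001
Gen 11 (rule 126): 1111111000011

Answer: 1111111000011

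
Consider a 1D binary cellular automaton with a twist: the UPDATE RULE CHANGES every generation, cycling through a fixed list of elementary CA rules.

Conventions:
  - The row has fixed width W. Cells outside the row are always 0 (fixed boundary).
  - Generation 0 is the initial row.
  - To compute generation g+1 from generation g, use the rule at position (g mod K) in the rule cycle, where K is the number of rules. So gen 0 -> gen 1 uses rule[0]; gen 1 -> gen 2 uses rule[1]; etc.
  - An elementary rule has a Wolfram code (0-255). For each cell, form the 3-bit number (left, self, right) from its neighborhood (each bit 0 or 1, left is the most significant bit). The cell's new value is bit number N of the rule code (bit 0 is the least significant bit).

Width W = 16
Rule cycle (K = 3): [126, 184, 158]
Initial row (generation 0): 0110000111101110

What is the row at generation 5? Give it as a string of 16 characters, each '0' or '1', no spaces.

Gen 0: 0110000111101110
Gen 1 (rule 126): 1111001100111011
Gen 2 (rule 184): 1110101010110110
Gen 3 (rule 158): 1100101010100101
Gen 4 (rule 126): 1111111111111111
Gen 5 (rule 184): 1111111111111110

Answer: 1111111111111110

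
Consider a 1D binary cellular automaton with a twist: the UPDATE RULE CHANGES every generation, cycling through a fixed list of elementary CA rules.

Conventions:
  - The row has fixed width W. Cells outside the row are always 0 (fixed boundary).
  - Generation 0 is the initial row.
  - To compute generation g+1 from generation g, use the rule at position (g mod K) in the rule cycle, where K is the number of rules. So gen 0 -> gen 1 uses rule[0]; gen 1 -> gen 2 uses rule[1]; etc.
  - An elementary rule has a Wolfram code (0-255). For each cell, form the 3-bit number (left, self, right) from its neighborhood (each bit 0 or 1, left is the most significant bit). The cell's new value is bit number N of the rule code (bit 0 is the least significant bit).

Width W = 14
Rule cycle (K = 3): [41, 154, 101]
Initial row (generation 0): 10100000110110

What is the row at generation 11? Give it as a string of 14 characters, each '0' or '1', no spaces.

Gen 0: 10100000110110
Gen 1 (rule 41): 01001110101100
Gen 2 (rule 154): 10111100001010
Gen 3 (rule 101): 11000101101110
Gen 4 (rule 41): 10010011011000
Gen 5 (rule 154): 01101110010100
Gen 6 (rule 101): 00110010011101
Gen 7 (rule 41): 10100000010010
Gen 8 (rule 154): 00010000101101
Gen 9 (rule 101): 11010110110111
Gen 10 (rule 41): 10101101101100
Gen 11 (rule 154): 00001001001010

Answer: 00001001001010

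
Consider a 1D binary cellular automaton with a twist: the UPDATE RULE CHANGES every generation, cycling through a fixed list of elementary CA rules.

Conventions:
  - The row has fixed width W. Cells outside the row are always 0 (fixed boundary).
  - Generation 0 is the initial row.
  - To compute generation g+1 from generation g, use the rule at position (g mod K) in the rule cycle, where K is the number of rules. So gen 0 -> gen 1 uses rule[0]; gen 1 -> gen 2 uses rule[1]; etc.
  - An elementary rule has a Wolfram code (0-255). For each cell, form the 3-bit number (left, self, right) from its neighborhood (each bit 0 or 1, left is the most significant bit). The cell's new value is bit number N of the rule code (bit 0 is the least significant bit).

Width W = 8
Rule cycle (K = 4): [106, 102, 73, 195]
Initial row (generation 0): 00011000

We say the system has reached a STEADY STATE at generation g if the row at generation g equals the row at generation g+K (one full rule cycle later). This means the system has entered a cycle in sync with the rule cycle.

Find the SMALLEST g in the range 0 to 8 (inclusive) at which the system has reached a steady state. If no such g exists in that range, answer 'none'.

Answer: none

Derivation:
Gen 0: 00011000
Gen 1 (rule 106): 00111000
Gen 2 (rule 102): 01001000
Gen 3 (rule 73): 00000011
Gen 4 (rule 195): 11111101
Gen 5 (rule 106): 10000110
Gen 6 (rule 102): 10001010
Gen 7 (rule 73): 00100000
Gen 8 (rule 195): 11001111
Gen 9 (rule 106): 11011001
Gen 10 (rule 102): 01101011
Gen 11 (rule 73): 01100011
Gen 12 (rule 195): 10101101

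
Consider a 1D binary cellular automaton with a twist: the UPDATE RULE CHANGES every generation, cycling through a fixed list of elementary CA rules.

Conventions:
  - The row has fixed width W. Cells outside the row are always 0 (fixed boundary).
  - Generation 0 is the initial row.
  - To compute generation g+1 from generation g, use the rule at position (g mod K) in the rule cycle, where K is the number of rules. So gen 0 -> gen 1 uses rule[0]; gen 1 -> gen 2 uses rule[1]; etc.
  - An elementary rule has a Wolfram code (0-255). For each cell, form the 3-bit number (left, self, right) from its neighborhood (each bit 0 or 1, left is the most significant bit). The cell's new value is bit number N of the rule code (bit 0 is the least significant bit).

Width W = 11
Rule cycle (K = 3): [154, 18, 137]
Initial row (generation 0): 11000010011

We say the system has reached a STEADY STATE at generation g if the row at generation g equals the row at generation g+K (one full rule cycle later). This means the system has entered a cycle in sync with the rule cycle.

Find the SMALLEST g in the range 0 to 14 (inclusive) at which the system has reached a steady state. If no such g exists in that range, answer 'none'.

Answer: 11

Derivation:
Gen 0: 11000010011
Gen 1 (rule 154): 10100101110
Gen 2 (rule 18): 00011000001
Gen 3 (rule 137): 11010011100
Gen 4 (rule 154): 10001111010
Gen 5 (rule 18): 01010000001
Gen 6 (rule 137): 00000111100
Gen 7 (rule 154): 00001111010
Gen 8 (rule 18): 00010000001
Gen 9 (rule 137): 11000111100
Gen 10 (rule 154): 10101111010
Gen 11 (rule 18): 00000000001
Gen 12 (rule 137): 11111111100
Gen 13 (rule 154): 11111111010
Gen 14 (rule 18): 00000000001
Gen 15 (rule 137): 11111111100
Gen 16 (rule 154): 11111111010
Gen 17 (rule 18): 00000000001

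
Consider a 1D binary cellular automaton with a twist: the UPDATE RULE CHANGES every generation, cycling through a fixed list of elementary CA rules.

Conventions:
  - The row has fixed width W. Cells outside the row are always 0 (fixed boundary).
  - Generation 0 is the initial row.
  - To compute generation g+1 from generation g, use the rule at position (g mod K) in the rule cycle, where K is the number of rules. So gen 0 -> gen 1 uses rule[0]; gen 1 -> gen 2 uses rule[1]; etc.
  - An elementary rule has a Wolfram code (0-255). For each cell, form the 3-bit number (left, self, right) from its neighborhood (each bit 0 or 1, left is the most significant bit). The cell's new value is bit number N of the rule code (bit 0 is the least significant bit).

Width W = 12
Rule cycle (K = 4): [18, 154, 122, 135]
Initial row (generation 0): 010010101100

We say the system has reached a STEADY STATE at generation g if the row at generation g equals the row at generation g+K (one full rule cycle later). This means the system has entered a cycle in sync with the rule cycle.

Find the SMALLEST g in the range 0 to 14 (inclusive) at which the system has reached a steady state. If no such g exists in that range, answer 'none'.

Gen 0: 010010101100
Gen 1 (rule 18): 101100000010
Gen 2 (rule 154): 001010000101
Gen 3 (rule 122): 010101001010
Gen 4 (rule 135): 110101011010
Gen 5 (rule 18): 000000000001
Gen 6 (rule 154): 000000000010
Gen 7 (rule 122): 000000000101
Gen 8 (rule 135): 111111111101
Gen 9 (rule 18): 000000000000
Gen 10 (rule 154): 000000000000
Gen 11 (rule 122): 000000000000
Gen 12 (rule 135): 111111111111
Gen 13 (rule 18): 000000000000
Gen 14 (rule 154): 000000000000
Gen 15 (rule 122): 000000000000
Gen 16 (rule 135): 111111111111
Gen 17 (rule 18): 000000000000
Gen 18 (rule 154): 000000000000

Answer: 9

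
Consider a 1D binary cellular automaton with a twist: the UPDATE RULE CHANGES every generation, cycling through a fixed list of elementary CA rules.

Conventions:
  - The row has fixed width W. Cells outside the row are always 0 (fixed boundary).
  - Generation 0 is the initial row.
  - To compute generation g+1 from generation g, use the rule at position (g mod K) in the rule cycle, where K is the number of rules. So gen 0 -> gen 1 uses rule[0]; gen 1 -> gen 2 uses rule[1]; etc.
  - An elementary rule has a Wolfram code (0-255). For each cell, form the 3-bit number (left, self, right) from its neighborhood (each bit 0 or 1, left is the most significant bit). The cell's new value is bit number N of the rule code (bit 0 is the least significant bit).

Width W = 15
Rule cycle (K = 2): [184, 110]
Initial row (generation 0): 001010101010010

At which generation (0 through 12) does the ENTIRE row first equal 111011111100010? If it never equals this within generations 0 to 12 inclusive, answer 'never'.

Gen 0: 001010101010010
Gen 1 (rule 184): 000101010101001
Gen 2 (rule 110): 001111111111011
Gen 3 (rule 184): 001111111110110
Gen 4 (rule 110): 011000000011110
Gen 5 (rule 184): 010100000011101
Gen 6 (rule 110): 111100000110111
Gen 7 (rule 184): 111010000101110
Gen 8 (rule 110): 101110001111010
Gen 9 (rule 184): 011101001110101
Gen 10 (rule 110): 110111011011111
Gen 11 (rule 184): 101110110111110
Gen 12 (rule 110): 111011111100010

Answer: 12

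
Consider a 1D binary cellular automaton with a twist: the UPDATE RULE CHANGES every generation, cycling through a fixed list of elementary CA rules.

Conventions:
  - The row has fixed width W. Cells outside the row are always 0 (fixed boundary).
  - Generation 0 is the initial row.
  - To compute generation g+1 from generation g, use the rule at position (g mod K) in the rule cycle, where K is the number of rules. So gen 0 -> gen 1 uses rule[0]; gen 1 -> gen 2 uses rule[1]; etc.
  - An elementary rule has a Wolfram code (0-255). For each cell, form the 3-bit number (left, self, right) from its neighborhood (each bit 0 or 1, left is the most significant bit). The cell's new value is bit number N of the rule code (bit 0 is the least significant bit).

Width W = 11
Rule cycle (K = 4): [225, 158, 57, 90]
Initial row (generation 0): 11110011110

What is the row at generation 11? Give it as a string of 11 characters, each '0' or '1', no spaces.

Gen 0: 11110011110
Gen 1 (rule 225): 01110001110
Gen 2 (rule 158): 11101011101
Gen 3 (rule 57): 10010110010
Gen 4 (rule 90): 01100111101
Gen 5 (rule 225): 00100011110
Gen 6 (rule 158): 01110111101
Gen 7 (rule 57): 01001100010
Gen 8 (rule 90): 10111110101
Gen 9 (rule 225): 01011111010
Gen 10 (rule 158): 11011110011
Gen 11 (rule 57): 10110001010

Answer: 10110001010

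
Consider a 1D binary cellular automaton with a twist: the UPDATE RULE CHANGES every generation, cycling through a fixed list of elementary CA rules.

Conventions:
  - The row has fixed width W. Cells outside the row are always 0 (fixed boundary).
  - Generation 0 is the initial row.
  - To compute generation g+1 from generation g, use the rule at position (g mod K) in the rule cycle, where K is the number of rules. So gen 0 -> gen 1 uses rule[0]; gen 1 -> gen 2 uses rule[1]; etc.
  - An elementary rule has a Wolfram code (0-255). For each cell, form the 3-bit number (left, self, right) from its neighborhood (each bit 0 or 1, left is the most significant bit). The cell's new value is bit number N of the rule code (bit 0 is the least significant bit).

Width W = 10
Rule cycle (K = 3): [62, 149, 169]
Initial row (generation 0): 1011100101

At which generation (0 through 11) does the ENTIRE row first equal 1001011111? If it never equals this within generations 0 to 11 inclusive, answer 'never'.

Gen 0: 1011100101
Gen 1 (rule 62): 1110011111
Gen 2 (rule 149): 0101001110
Gen 3 (rule 169): 0010001100
Gen 4 (rule 62): 0111011010
Gen 5 (rule 149): 0010000011
Gen 6 (rule 169): 1000111010
Gen 7 (rule 62): 1101100111
Gen 8 (rule 149): 0000010010
Gen 9 (rule 169): 1111000000
Gen 10 (rule 62): 1000100000
Gen 11 (rule 149): 1110111111

Answer: never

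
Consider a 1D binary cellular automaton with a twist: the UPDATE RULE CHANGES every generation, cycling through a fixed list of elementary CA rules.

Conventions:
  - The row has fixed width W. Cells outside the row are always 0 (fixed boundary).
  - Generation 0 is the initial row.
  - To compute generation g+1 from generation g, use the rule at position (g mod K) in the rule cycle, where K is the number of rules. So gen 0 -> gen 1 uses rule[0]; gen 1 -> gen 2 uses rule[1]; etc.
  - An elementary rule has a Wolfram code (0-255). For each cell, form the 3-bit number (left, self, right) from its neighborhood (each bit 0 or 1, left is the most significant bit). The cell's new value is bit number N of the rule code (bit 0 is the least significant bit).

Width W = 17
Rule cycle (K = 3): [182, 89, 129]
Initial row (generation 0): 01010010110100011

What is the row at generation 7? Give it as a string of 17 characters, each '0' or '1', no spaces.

Answer: 00100001011111101

Derivation:
Gen 0: 01010010110100011
Gen 1 (rule 182): 11111111001110100
Gen 2 (rule 89): 10000001101010011
Gen 3 (rule 129): 00111100000000000
Gen 4 (rule 182): 01011010000000000
Gen 5 (rule 89): 00011001111111111
Gen 6 (rule 129): 11000000111111110
Gen 7 (rule 182): 00100001011111101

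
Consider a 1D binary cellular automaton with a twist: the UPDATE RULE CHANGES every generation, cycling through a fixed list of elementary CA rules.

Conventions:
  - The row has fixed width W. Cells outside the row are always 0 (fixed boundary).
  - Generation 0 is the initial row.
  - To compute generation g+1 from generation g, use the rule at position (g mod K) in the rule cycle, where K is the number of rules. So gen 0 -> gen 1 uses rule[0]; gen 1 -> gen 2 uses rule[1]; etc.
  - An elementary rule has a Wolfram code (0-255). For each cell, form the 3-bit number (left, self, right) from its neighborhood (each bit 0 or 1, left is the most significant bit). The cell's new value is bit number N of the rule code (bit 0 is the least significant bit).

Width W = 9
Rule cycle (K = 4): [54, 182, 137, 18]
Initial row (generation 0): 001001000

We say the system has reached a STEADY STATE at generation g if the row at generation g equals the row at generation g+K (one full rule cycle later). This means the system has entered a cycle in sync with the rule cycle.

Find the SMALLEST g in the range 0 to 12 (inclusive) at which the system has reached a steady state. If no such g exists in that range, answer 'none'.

Gen 0: 001001000
Gen 1 (rule 54): 011111100
Gen 2 (rule 182): 101111010
Gen 3 (rule 137): 001110000
Gen 4 (rule 18): 010001000
Gen 5 (rule 54): 111011100
Gen 6 (rule 182): 010101010
Gen 7 (rule 137): 000000000
Gen 8 (rule 18): 000000000
Gen 9 (rule 54): 000000000
Gen 10 (rule 182): 000000000
Gen 11 (rule 137): 111111111
Gen 12 (rule 18): 000000000
Gen 13 (rule 54): 000000000
Gen 14 (rule 182): 000000000
Gen 15 (rule 137): 111111111
Gen 16 (rule 18): 000000000

Answer: 8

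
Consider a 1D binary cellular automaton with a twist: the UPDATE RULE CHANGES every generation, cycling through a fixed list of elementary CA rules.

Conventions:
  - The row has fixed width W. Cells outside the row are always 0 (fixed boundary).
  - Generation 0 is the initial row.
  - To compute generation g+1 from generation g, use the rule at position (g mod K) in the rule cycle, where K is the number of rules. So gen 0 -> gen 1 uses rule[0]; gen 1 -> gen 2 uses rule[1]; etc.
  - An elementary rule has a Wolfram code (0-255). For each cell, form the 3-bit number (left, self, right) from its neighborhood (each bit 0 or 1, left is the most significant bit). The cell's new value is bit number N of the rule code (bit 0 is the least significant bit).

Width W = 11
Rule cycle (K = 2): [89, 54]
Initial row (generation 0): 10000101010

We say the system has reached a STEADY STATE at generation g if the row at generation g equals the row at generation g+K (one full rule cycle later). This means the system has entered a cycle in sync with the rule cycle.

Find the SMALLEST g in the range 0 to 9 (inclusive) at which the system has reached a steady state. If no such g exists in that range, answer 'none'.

Answer: none

Derivation:
Gen 0: 10000101010
Gen 1 (rule 89): 01110000001
Gen 2 (rule 54): 10001000011
Gen 3 (rule 89): 01100111011
Gen 4 (rule 54): 10011000100
Gen 5 (rule 89): 01011110011
Gen 6 (rule 54): 11100001100
Gen 7 (rule 89): 10111101111
Gen 8 (rule 54): 11000010000
Gen 9 (rule 89): 11111001111
Gen 10 (rule 54): 00000110000
Gen 11 (rule 89): 11110111111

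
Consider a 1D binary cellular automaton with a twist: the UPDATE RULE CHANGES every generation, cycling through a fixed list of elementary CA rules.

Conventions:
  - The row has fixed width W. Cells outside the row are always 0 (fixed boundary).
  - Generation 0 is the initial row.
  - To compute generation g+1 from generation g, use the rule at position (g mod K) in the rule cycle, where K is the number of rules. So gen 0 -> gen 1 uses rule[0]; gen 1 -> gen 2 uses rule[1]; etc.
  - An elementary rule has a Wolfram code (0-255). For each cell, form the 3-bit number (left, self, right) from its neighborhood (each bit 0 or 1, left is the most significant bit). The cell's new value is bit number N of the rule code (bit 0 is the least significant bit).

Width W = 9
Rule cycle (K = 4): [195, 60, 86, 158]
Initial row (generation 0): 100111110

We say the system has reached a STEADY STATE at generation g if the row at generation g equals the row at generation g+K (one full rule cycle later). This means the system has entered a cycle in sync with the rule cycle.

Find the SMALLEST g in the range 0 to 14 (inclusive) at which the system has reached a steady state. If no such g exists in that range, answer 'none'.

Answer: 8

Derivation:
Gen 0: 100111110
Gen 1 (rule 195): 001011110
Gen 2 (rule 60): 001110001
Gen 3 (rule 86): 010011011
Gen 4 (rule 158): 111110010
Gen 5 (rule 195): 011110100
Gen 6 (rule 60): 010001110
Gen 7 (rule 86): 111010011
Gen 8 (rule 158): 110011110
Gen 9 (rule 195): 010101110
Gen 10 (rule 60): 011111001
Gen 11 (rule 86): 100001111
Gen 12 (rule 158): 110011110
Gen 13 (rule 195): 010101110
Gen 14 (rule 60): 011111001
Gen 15 (rule 86): 100001111
Gen 16 (rule 158): 110011110
Gen 17 (rule 195): 010101110
Gen 18 (rule 60): 011111001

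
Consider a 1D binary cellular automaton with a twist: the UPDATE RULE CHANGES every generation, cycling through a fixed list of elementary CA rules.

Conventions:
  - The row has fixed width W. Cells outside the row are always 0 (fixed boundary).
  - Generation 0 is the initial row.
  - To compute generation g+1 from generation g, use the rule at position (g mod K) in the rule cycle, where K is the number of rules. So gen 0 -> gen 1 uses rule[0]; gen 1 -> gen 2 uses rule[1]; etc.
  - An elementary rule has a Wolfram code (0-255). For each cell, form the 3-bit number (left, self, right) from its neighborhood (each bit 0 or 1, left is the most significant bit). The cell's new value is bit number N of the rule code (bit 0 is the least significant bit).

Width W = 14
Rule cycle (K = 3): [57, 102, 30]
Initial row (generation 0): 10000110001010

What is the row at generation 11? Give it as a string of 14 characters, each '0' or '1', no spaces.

Answer: 11011110001011

Derivation:
Gen 0: 10000110001010
Gen 1 (rule 57): 01110101100101
Gen 2 (rule 102): 10011110101111
Gen 3 (rule 30): 11110000101000
Gen 4 (rule 57): 10001110010111
Gen 5 (rule 102): 10010010111001
Gen 6 (rule 30): 11111110100111
Gen 7 (rule 57): 10000001010100
Gen 8 (rule 102): 10000011111100
Gen 9 (rule 30): 11000110000010
Gen 10 (rule 57): 10110101111001
Gen 11 (rule 102): 11011110001011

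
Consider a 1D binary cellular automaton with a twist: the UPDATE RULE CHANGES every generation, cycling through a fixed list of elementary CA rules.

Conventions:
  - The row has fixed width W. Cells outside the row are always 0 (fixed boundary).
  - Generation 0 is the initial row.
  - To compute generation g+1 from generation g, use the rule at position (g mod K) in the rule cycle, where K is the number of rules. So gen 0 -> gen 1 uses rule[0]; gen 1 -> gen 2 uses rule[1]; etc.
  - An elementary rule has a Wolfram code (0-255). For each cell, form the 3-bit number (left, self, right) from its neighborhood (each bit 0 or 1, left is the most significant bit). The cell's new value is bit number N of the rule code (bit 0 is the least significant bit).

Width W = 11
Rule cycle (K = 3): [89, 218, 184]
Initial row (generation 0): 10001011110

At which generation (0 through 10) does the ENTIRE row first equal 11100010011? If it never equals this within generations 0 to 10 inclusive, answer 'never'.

Gen 0: 10001011110
Gen 1 (rule 89): 01100010011
Gen 2 (rule 218): 11110101111
Gen 3 (rule 184): 11101011110
Gen 4 (rule 89): 10100010011
Gen 5 (rule 218): 00010101111
Gen 6 (rule 184): 00001011110
Gen 7 (rule 89): 11100010011
Gen 8 (rule 218): 11110101111
Gen 9 (rule 184): 11101011110
Gen 10 (rule 89): 10100010011

Answer: 7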